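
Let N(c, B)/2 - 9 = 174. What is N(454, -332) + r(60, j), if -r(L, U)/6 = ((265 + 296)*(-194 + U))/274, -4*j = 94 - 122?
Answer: 364863/137 ≈ 2663.2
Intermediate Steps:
N(c, B) = 366 (N(c, B) = 18 + 2*174 = 18 + 348 = 366)
j = 7 (j = -(94 - 122)/4 = -1/4*(-28) = 7)
r(L, U) = 326502/137 - 1683*U/137 (r(L, U) = -6*(265 + 296)*(-194 + U)/274 = -6*561*(-194 + U)/274 = -6*(-108834 + 561*U)/274 = -6*(-54417/137 + 561*U/274) = 326502/137 - 1683*U/137)
N(454, -332) + r(60, j) = 366 + (326502/137 - 1683/137*7) = 366 + (326502/137 - 11781/137) = 366 + 314721/137 = 364863/137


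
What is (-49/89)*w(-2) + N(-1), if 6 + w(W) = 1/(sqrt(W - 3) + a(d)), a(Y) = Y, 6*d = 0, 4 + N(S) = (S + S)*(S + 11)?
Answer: -1842/89 + 49*I*sqrt(5)/445 ≈ -20.697 + 0.24622*I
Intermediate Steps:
N(S) = -4 + 2*S*(11 + S) (N(S) = -4 + (S + S)*(S + 11) = -4 + (2*S)*(11 + S) = -4 + 2*S*(11 + S))
d = 0 (d = (1/6)*0 = 0)
w(W) = -6 + 1/sqrt(-3 + W) (w(W) = -6 + 1/(sqrt(W - 3) + 0) = -6 + 1/(sqrt(-3 + W) + 0) = -6 + 1/(sqrt(-3 + W)) = -6 + 1/sqrt(-3 + W))
(-49/89)*w(-2) + N(-1) = (-49/89)*(-6 + 1/sqrt(-3 - 2)) + (-4 + 2*(-1)**2 + 22*(-1)) = (-49*1/89)*(-6 + 1/sqrt(-5)) + (-4 + 2*1 - 22) = -49*(-6 - I*sqrt(5)/5)/89 + (-4 + 2 - 22) = (294/89 + 49*I*sqrt(5)/445) - 24 = -1842/89 + 49*I*sqrt(5)/445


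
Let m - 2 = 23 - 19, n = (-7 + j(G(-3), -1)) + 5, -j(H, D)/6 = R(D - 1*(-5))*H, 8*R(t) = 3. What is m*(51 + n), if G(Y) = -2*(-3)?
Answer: 213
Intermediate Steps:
R(t) = 3/8 (R(t) = (⅛)*3 = 3/8)
G(Y) = 6
j(H, D) = -9*H/4
n = -31/2 (n = (-7 - 9/4*6) + 5 = (-7 - 27/2) + 5 = -41/2 + 5 = -31/2 ≈ -15.500)
m = 6 (m = 2 + (23 - 19) = 2 + 4 = 6)
m*(51 + n) = 6*(51 - 31/2) = 6*(71/2) = 213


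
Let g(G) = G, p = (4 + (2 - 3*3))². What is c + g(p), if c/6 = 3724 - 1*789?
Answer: 17619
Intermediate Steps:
p = 9 (p = (4 + (2 - 9))² = (4 - 7)² = (-3)² = 9)
c = 17610 (c = 6*(3724 - 1*789) = 6*(3724 - 789) = 6*2935 = 17610)
c + g(p) = 17610 + 9 = 17619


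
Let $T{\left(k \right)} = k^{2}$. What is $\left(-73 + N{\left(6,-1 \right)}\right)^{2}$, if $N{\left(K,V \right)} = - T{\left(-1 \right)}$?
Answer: $5476$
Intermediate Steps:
$N{\left(K,V \right)} = -1$ ($N{\left(K,V \right)} = - \left(-1\right)^{2} = \left(-1\right) 1 = -1$)
$\left(-73 + N{\left(6,-1 \right)}\right)^{2} = \left(-73 - 1\right)^{2} = \left(-74\right)^{2} = 5476$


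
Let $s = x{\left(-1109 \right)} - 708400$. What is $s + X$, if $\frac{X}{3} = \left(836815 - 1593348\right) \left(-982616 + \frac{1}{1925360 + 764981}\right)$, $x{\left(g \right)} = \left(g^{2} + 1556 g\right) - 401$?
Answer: $\frac{5999845381367613261}{2690341} \approx 2.2301 \cdot 10^{12}$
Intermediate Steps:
$x{\left(g \right)} = -401 + g^{2} + 1556 g$ ($x{\left(g \right)} = \left(g^{2} + 1556 g\right) - 401 = -401 + g^{2} + 1556 g$)
$X = \frac{5999848621947915945}{2690341}$ ($X = 3 \left(836815 - 1593348\right) \left(-982616 + \frac{1}{1925360 + 764981}\right) = 3 \left(- 756533 \left(-982616 + \frac{1}{2690341}\right)\right) = 3 \left(\left(-756533\right) \left(- \frac{2643572112055}{2690341}\right)\right) = 3 \cdot \frac{1999949540649305315}{2690341} = \frac{5999848621947915945}{2690341} \approx 2.2301 \cdot 10^{12}$)
$s = -1204524$ ($s = \left(-401 + \left(-1109\right)^{2} + 1556 \left(-1109\right)\right) - 708400 = \left(-401 + 1229881 - 1725604\right) - 708400 = -496124 - 708400 = -1204524$)
$s + X = -1204524 + \frac{5999848621947915945}{2690341} = \frac{5999845381367613261}{2690341}$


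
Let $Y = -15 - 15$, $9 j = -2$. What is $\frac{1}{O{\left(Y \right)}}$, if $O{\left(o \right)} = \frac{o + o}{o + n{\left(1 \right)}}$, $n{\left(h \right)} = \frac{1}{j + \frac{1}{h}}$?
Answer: $\frac{67}{140} \approx 0.47857$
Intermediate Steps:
$j = - \frac{2}{9}$ ($j = \frac{1}{9} \left(-2\right) = - \frac{2}{9} \approx -0.22222$)
$n{\left(h \right)} = \frac{1}{- \frac{2}{9} + \frac{1}{h}}$
$Y = -30$ ($Y = -15 - 15 = -30$)
$O{\left(o \right)} = \frac{2 o}{\frac{9}{7} + o}$ ($O{\left(o \right)} = \frac{o + o}{o + 9 \cdot 1 \frac{1}{9 - 2}} = \frac{2 o}{o + 9 \cdot 1 \frac{1}{9 - 2}} = \frac{2 o}{o + 9 \cdot 1 \cdot \frac{1}{7}} = \frac{2 o}{o + \frac{9}{7}} = \frac{2 o}{\frac{9}{7} + o}$)
$\frac{1}{O{\left(Y \right)}} = \frac{1}{14 \left(-30\right) \frac{1}{9 + 7 \left(-30\right)}} = \frac{1}{14 \left(-30\right) \frac{1}{9 - 210}} = \frac{1}{14 \left(-30\right) \frac{1}{-201}} = \frac{1}{14 \left(-30\right) \left(- \frac{1}{201}\right)} = \frac{1}{\frac{140}{67}} = \frac{67}{140}$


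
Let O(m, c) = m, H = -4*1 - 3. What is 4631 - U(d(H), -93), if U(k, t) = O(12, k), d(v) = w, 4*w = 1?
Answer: 4619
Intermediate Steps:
H = -7 (H = -4 - 3 = -7)
w = 1/4 (w = (1/4)*1 = 1/4 ≈ 0.25000)
d(v) = 1/4
U(k, t) = 12
4631 - U(d(H), -93) = 4631 - 1*12 = 4631 - 12 = 4619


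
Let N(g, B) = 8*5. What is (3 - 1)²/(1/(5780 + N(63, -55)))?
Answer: 23280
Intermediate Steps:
N(g, B) = 40
(3 - 1)²/(1/(5780 + N(63, -55))) = (3 - 1)²/(1/(5780 + 40)) = 2²/(1/5820) = 4/(1/5820) = 4*5820 = 23280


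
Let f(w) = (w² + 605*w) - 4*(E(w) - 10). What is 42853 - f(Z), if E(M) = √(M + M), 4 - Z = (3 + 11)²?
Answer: 122109 + 32*I*√6 ≈ 1.2211e+5 + 78.384*I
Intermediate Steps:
Z = -192 (Z = 4 - (3 + 11)² = 4 - 1*14² = 4 - 1*196 = 4 - 196 = -192)
E(M) = √2*√M (E(M) = √(2*M) = √2*√M)
f(w) = 40 + w² + 605*w - 4*√2*√w (f(w) = (w² + 605*w) - 4*(√2*√w - 10) = (w² + 605*w) - 4*(-10 + √2*√w) = (w² + 605*w) + (40 - 4*√2*√w) = 40 + w² + 605*w - 4*√2*√w)
42853 - f(Z) = 42853 - (40 + (-192)² + 605*(-192) - 4*√2*√(-192)) = 42853 - (40 + 36864 - 116160 - 4*√2*8*I*√3) = 42853 - (40 + 36864 - 116160 - 32*I*√6) = 42853 - (-79256 - 32*I*√6) = 42853 + (79256 + 32*I*√6) = 122109 + 32*I*√6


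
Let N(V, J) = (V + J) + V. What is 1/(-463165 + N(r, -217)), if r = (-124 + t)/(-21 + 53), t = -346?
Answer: -8/3707291 ≈ -2.1579e-6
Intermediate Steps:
r = -235/16 (r = (-124 - 346)/(-21 + 53) = -470/32 = -470*1/32 = -235/16 ≈ -14.688)
N(V, J) = J + 2*V (N(V, J) = (J + V) + V = J + 2*V)
1/(-463165 + N(r, -217)) = 1/(-463165 + (-217 + 2*(-235/16))) = 1/(-463165 + (-217 - 235/8)) = 1/(-463165 - 1971/8) = 1/(-3707291/8) = -8/3707291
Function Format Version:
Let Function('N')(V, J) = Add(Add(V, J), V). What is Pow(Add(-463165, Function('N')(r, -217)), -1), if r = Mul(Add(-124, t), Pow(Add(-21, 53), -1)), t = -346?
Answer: Rational(-8, 3707291) ≈ -2.1579e-6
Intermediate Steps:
r = Rational(-235, 16) (r = Mul(Add(-124, -346), Pow(Add(-21, 53), -1)) = Mul(-470, Pow(32, -1)) = Mul(-470, Rational(1, 32)) = Rational(-235, 16) ≈ -14.688)
Function('N')(V, J) = Add(J, Mul(2, V)) (Function('N')(V, J) = Add(Add(J, V), V) = Add(J, Mul(2, V)))
Pow(Add(-463165, Function('N')(r, -217)), -1) = Pow(Add(-463165, Add(-217, Mul(2, Rational(-235, 16)))), -1) = Pow(Add(-463165, Add(-217, Rational(-235, 8))), -1) = Pow(Add(-463165, Rational(-1971, 8)), -1) = Pow(Rational(-3707291, 8), -1) = Rational(-8, 3707291)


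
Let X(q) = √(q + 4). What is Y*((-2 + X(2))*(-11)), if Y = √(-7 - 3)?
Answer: 22*I*(√10 - √15) ≈ -15.636*I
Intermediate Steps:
X(q) = √(4 + q)
Y = I*√10 (Y = √(-10) = I*√10 ≈ 3.1623*I)
Y*((-2 + X(2))*(-11)) = (I*√10)*((-2 + √(4 + 2))*(-11)) = (I*√10)*((-2 + √6)*(-11)) = (I*√10)*(22 - 11*√6) = I*√10*(22 - 11*√6)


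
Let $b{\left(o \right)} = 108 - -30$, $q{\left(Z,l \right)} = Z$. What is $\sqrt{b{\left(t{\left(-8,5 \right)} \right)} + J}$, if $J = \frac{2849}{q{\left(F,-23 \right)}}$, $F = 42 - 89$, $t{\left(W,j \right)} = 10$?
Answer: $\frac{\sqrt{170939}}{47} \approx 8.7968$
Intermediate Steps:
$F = -47$
$b{\left(o \right)} = 138$ ($b{\left(o \right)} = 108 + 30 = 138$)
$J = - \frac{2849}{47}$ ($J = \frac{2849}{-47} = 2849 \left(- \frac{1}{47}\right) = - \frac{2849}{47} \approx -60.617$)
$\sqrt{b{\left(t{\left(-8,5 \right)} \right)} + J} = \sqrt{138 - \frac{2849}{47}} = \sqrt{\frac{3637}{47}} = \frac{\sqrt{170939}}{47}$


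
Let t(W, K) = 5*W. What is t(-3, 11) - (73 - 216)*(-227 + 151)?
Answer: -10883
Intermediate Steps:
t(-3, 11) - (73 - 216)*(-227 + 151) = 5*(-3) - (73 - 216)*(-227 + 151) = -15 - (-143)*(-76) = -15 - 1*10868 = -15 - 10868 = -10883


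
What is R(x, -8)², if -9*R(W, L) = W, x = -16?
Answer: 256/81 ≈ 3.1605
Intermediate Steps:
R(W, L) = -W/9
R(x, -8)² = (-⅑*(-16))² = (16/9)² = 256/81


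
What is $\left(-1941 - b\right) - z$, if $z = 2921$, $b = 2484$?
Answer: $-7346$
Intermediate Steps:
$\left(-1941 - b\right) - z = \left(-1941 - 2484\right) - 2921 = -4425 - 2921 = -7346$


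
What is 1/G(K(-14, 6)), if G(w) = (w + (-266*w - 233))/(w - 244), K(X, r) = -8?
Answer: -84/629 ≈ -0.13355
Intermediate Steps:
G(w) = (-233 - 265*w)/(-244 + w) (G(w) = (w + (-233 - 266*w))/(-244 + w) = (-233 - 265*w)/(-244 + w))
1/G(K(-14, 6)) = 1/((-233 - 265*(-8))/(-244 - 8)) = 1/((-233 + 2120)/(-252)) = 1/(-1/252*1887) = 1/(-629/84) = -84/629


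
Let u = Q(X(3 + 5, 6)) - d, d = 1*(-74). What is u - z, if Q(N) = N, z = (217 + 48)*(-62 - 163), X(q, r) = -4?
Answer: 59695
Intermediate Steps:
z = -59625 (z = 265*(-225) = -59625)
d = -74
u = 70 (u = -4 - 1*(-74) = -4 + 74 = 70)
u - z = 70 - 1*(-59625) = 70 + 59625 = 59695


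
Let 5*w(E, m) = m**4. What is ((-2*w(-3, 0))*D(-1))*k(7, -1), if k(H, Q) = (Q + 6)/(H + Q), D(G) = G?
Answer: 0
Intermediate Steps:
w(E, m) = m**4/5
k(H, Q) = (6 + Q)/(H + Q)
((-2*w(-3, 0))*D(-1))*k(7, -1) = (-2*0**4/5*(-1))*((6 - 1)/(7 - 1)) = (-2*0/5*(-1))*(5/6) = (-2*0*(-1))*((1/6)*5) = (0*(-1))*(5/6) = 0*(5/6) = 0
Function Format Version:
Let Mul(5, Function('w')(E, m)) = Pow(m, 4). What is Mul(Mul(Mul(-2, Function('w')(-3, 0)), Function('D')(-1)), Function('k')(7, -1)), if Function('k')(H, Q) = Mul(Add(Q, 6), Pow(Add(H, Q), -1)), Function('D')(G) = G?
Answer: 0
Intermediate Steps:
Function('w')(E, m) = Mul(Rational(1, 5), Pow(m, 4))
Function('k')(H, Q) = Mul(Pow(Add(H, Q), -1), Add(6, Q)) (Function('k')(H, Q) = Mul(Add(6, Q), Pow(Add(H, Q), -1)) = Mul(Pow(Add(H, Q), -1), Add(6, Q)))
Mul(Mul(Mul(-2, Function('w')(-3, 0)), Function('D')(-1)), Function('k')(7, -1)) = Mul(Mul(Mul(-2, Mul(Rational(1, 5), Pow(0, 4))), -1), Mul(Pow(Add(7, -1), -1), Add(6, -1))) = Mul(Mul(Mul(-2, Mul(Rational(1, 5), 0)), -1), Mul(Pow(6, -1), 5)) = Mul(Mul(Mul(-2, 0), -1), Mul(Rational(1, 6), 5)) = Mul(Mul(0, -1), Rational(5, 6)) = Mul(0, Rational(5, 6)) = 0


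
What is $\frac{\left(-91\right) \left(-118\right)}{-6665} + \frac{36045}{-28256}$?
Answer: $- \frac{543652853}{188326240} \approx -2.8868$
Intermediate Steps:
$\frac{\left(-91\right) \left(-118\right)}{-6665} + \frac{36045}{-28256} = 10738 \left(- \frac{1}{6665}\right) + 36045 \left(- \frac{1}{28256}\right) = - \frac{10738}{6665} - \frac{36045}{28256} = - \frac{543652853}{188326240}$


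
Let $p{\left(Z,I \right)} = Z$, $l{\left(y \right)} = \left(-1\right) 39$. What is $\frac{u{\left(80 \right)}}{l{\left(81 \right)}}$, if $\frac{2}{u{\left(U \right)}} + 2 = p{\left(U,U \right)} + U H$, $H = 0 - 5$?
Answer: $\frac{1}{6279} \approx 0.00015926$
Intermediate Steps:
$l{\left(y \right)} = -39$
$H = -5$ ($H = 0 - 5 = -5$)
$u{\left(U \right)} = \frac{2}{-2 - 4 U}$ ($u{\left(U \right)} = \frac{2}{-2 + \left(U + U \left(-5\right)\right)} = \frac{2}{-2 + \left(U - 5 U\right)} = \frac{2}{-2 - 4 U}$)
$\frac{u{\left(80 \right)}}{l{\left(81 \right)}} = \frac{\left(-1\right) \frac{1}{1 + 2 \cdot 80}}{-39} = - \frac{1}{1 + 160} \left(- \frac{1}{39}\right) = - \frac{1}{161} \left(- \frac{1}{39}\right) = \left(-1\right) \frac{1}{161} \left(- \frac{1}{39}\right) = \left(- \frac{1}{161}\right) \left(- \frac{1}{39}\right) = \frac{1}{6279}$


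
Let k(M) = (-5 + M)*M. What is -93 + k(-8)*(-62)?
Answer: -6541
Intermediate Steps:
k(M) = M*(-5 + M)
-93 + k(-8)*(-62) = -93 - 8*(-5 - 8)*(-62) = -93 - 8*(-13)*(-62) = -93 + 104*(-62) = -93 - 6448 = -6541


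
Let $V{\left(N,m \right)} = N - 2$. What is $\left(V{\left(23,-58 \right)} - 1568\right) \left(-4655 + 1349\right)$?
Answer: $5114382$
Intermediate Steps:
$V{\left(N,m \right)} = -2 + N$ ($V{\left(N,m \right)} = N - 2 = -2 + N$)
$\left(V{\left(23,-58 \right)} - 1568\right) \left(-4655 + 1349\right) = \left(\left(-2 + 23\right) - 1568\right) \left(-4655 + 1349\right) = \left(21 - 1568\right) \left(-3306\right) = \left(-1547\right) \left(-3306\right) = 5114382$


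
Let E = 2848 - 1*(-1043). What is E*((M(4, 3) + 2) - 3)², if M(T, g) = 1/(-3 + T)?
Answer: 0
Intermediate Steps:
E = 3891 (E = 2848 + 1043 = 3891)
E*((M(4, 3) + 2) - 3)² = 3891*((1/(-3 + 4) + 2) - 3)² = 3891*((1/1 + 2) - 3)² = 3891*((1 + 2) - 3)² = 3891*(3 - 3)² = 3891*0² = 3891*0 = 0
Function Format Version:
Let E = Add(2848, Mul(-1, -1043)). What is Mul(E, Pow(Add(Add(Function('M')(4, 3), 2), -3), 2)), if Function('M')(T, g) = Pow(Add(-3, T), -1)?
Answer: 0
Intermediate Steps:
E = 3891 (E = Add(2848, 1043) = 3891)
Mul(E, Pow(Add(Add(Function('M')(4, 3), 2), -3), 2)) = Mul(3891, Pow(Add(Add(Pow(Add(-3, 4), -1), 2), -3), 2)) = Mul(3891, Pow(Add(Add(Pow(1, -1), 2), -3), 2)) = Mul(3891, Pow(Add(Add(1, 2), -3), 2)) = Mul(3891, Pow(Add(3, -3), 2)) = Mul(3891, Pow(0, 2)) = Mul(3891, 0) = 0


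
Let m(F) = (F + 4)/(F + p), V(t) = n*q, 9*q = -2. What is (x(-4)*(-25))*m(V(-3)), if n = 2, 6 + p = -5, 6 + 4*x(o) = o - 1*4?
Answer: -2800/103 ≈ -27.184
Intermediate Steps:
x(o) = -5/2 + o/4 (x(o) = -3/2 + (o - 1*4)/4 = -3/2 + (o - 4)/4 = -3/2 + (-4 + o)/4 = -3/2 + (-1 + o/4) = -5/2 + o/4)
p = -11 (p = -6 - 5 = -11)
q = -2/9 (q = (⅑)*(-2) = -2/9 ≈ -0.22222)
V(t) = -4/9 (V(t) = 2*(-2/9) = -4/9)
m(F) = (4 + F)/(-11 + F) (m(F) = (F + 4)/(F - 11) = (4 + F)/(-11 + F))
(x(-4)*(-25))*m(V(-3)) = ((-5/2 + (¼)*(-4))*(-25))*((4 - 4/9)/(-11 - 4/9)) = ((-5/2 - 1)*(-25))*((32/9)/(-103/9)) = (-7/2*(-25))*(-9/103*32/9) = (175/2)*(-32/103) = -2800/103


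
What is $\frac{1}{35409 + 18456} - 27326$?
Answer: $- \frac{1471914989}{53865} \approx -27326.0$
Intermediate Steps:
$\frac{1}{35409 + 18456} - 27326 = \frac{1}{53865} - 27326 = - \frac{1471914989}{53865}$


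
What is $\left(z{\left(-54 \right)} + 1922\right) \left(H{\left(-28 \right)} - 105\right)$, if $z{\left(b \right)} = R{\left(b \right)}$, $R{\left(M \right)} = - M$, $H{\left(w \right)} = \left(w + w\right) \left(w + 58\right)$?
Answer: $-3527160$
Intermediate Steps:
$H{\left(w \right)} = 2 w \left(58 + w\right)$
$z{\left(b \right)} = - b$
$\left(z{\left(-54 \right)} + 1922\right) \left(H{\left(-28 \right)} - 105\right) = \left(\left(-1\right) \left(-54\right) + 1922\right) \left(2 \left(-28\right) \left(58 - 28\right) - 105\right) = \left(54 + 1922\right) \left(2 \left(-28\right) 30 - 105\right) = 1976 \left(-1680 - 105\right) = 1976 \left(-1785\right) = -3527160$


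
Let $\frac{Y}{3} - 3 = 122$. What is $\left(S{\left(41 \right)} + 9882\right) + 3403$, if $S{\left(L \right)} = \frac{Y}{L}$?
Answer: $\frac{545060}{41} \approx 13294.0$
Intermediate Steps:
$Y = 375$ ($Y = 9 + 3 \cdot 122 = 9 + 366 = 375$)
$S{\left(L \right)} = \frac{375}{L}$
$\left(S{\left(41 \right)} + 9882\right) + 3403 = \left(\frac{375}{41} + 9882\right) + 3403 = \frac{405537}{41} + 3403 = \frac{545060}{41}$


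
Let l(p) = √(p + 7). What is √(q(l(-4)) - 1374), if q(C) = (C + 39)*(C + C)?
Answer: √(-1368 + 78*√3) ≈ 35.113*I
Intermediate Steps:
l(p) = √(7 + p)
q(C) = 2*C*(39 + C) (q(C) = (39 + C)*(2*C) = 2*C*(39 + C))
√(q(l(-4)) - 1374) = √(2*√(7 - 4)*(39 + √(7 - 4)) - 1374) = √(2*√3*(39 + √3) - 1374) = √(-1374 + 2*√3*(39 + √3))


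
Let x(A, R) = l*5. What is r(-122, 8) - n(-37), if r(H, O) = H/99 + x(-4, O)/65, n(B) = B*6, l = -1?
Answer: 284029/1287 ≈ 220.69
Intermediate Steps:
x(A, R) = -5 (x(A, R) = -1*5 = -5)
n(B) = 6*B
r(H, O) = -1/13 + H/99 (r(H, O) = H/99 - 5/65 = H*(1/99) - 5*1/65 = H/99 - 1/13 = -1/13 + H/99)
r(-122, 8) - n(-37) = (-1/13 + (1/99)*(-122)) - 6*(-37) = (-1/13 - 122/99) - 1*(-222) = -1685/1287 + 222 = 284029/1287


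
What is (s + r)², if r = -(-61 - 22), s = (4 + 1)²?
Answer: 11664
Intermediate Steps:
s = 25 (s = 5² = 25)
r = 83 (r = -1*(-83) = 83)
(s + r)² = (25 + 83)² = 108² = 11664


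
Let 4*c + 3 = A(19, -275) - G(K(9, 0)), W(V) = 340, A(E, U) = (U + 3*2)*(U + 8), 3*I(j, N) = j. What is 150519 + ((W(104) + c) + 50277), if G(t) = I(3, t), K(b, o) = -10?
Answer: 876363/4 ≈ 2.1909e+5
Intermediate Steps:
I(j, N) = j/3
A(E, U) = (6 + U)*(8 + U) (A(E, U) = (U + 6)*(8 + U) = (6 + U)*(8 + U))
G(t) = 1 (G(t) = (⅓)*3 = 1)
c = 71819/4 (c = -¾ + ((48 + (-275)² + 14*(-275)) - 1*1)/4 = -¾ + ((48 + 75625 - 3850) - 1)/4 = -¾ + (71823 - 1)/4 = -¾ + (¼)*71822 = -¾ + 35911/2 = 71819/4 ≈ 17955.)
150519 + ((W(104) + c) + 50277) = 150519 + ((340 + 71819/4) + 50277) = 150519 + (73179/4 + 50277) = 150519 + 274287/4 = 876363/4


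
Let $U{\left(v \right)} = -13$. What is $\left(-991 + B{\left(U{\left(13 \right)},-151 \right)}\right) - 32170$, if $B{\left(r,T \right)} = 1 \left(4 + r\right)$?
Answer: $-33170$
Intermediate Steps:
$B{\left(r,T \right)} = 4 + r$
$\left(-991 + B{\left(U{\left(13 \right)},-151 \right)}\right) - 32170 = \left(-991 + \left(4 - 13\right)\right) - 32170 = \left(-991 - 9\right) - 32170 = -1000 - 32170 = -33170$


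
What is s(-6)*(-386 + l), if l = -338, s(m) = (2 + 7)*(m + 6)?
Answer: 0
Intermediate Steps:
s(m) = 54 + 9*m (s(m) = 9*(6 + m) = 54 + 9*m)
s(-6)*(-386 + l) = (54 + 9*(-6))*(-386 - 338) = (54 - 54)*(-724) = 0*(-724) = 0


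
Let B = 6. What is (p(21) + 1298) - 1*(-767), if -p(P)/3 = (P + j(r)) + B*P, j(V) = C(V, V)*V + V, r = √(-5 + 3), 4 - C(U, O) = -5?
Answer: 1624 - 30*I*√2 ≈ 1624.0 - 42.426*I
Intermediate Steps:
C(U, O) = 9 (C(U, O) = 4 - 1*(-5) = 4 + 5 = 9)
r = I*√2 (r = √(-2) = I*√2 ≈ 1.4142*I)
j(V) = 10*V (j(V) = 9*V + V = 10*V)
p(P) = -21*P - 30*I*√2 (p(P) = -3*((P + 10*(I*√2)) + 6*P) = -3*((P + 10*I*√2) + 6*P) = -3*(7*P + 10*I*√2) = -21*P - 30*I*√2)
(p(21) + 1298) - 1*(-767) = ((-21*21 - 30*I*√2) + 1298) - 1*(-767) = ((-441 - 30*I*√2) + 1298) + 767 = (857 - 30*I*√2) + 767 = 1624 - 30*I*√2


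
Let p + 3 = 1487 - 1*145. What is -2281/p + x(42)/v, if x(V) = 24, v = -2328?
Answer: -222596/129883 ≈ -1.7138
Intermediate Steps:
p = 1339 (p = -3 + (1487 - 1*145) = -3 + (1487 - 145) = -3 + 1342 = 1339)
-2281/p + x(42)/v = -2281/1339 + 24/(-2328) = -2281*1/1339 + 24*(-1/2328) = -2281/1339 - 1/97 = -222596/129883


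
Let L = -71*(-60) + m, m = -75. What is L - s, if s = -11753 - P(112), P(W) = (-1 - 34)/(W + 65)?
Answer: 2820991/177 ≈ 15938.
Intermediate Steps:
P(W) = -35/(65 + W)
s = -2080246/177 (s = -11753 - (-35)/(65 + 112) = -11753 - (-35)/177 = -11753 - 1*(-35/177) = -11753 + 35/177 = -2080246/177 ≈ -11753.)
L = 4185 (L = -71*(-60) - 75 = 4260 - 75 = 4185)
L - s = 4185 - 1*(-2080246/177) = 4185 + 2080246/177 = 2820991/177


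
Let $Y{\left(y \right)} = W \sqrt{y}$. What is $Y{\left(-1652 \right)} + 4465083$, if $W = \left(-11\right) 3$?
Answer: $4465083 - 66 i \sqrt{413} \approx 4.4651 \cdot 10^{6} - 1341.3 i$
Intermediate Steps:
$W = -33$
$Y{\left(y \right)} = - 33 \sqrt{y}$
$Y{\left(-1652 \right)} + 4465083 = - 33 \sqrt{-1652} + 4465083 = - 33 \cdot 2 i \sqrt{413} + 4465083 = - 66 i \sqrt{413} + 4465083 = 4465083 - 66 i \sqrt{413}$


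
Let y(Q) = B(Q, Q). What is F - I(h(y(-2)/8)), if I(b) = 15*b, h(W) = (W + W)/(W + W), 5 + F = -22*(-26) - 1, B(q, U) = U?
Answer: 551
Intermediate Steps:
y(Q) = Q
F = 566 (F = -5 + (-22*(-26) - 1) = -5 + (572 - 1) = -5 + 571 = 566)
h(W) = 1 (h(W) = (2*W)/((2*W)) = (2*W)*(1/(2*W)) = 1)
F - I(h(y(-2)/8)) = 566 - 15 = 551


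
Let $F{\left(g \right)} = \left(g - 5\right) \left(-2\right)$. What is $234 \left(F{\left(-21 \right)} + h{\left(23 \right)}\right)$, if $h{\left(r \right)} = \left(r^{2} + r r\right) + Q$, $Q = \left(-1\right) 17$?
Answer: $255762$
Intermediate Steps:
$Q = -17$
$h{\left(r \right)} = -17 + 2 r^{2}$ ($h{\left(r \right)} = \left(r^{2} + r r\right) - 17 = \left(r^{2} + r^{2}\right) - 17 = 2 r^{2} - 17 = -17 + 2 r^{2}$)
$F{\left(g \right)} = 10 - 2 g$ ($F{\left(g \right)} = \left(-5 + g\right) \left(-2\right) = 10 - 2 g$)
$234 \left(F{\left(-21 \right)} + h{\left(23 \right)}\right) = 234 \left(\left(10 - -42\right) - \left(17 - 2 \cdot 23^{2}\right)\right) = 234 \left(\left(10 + 42\right) + \left(-17 + 2 \cdot 529\right)\right) = 234 \left(52 + \left(-17 + 1058\right)\right) = 234 \left(52 + 1041\right) = 234 \cdot 1093 = 255762$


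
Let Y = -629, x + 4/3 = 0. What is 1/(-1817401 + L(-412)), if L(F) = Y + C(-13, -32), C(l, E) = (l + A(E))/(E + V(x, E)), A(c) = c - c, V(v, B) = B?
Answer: -64/116353907 ≈ -5.5005e-7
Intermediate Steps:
x = -4/3 (x = -4/3 + 0 = -4/3 ≈ -1.3333)
A(c) = 0
C(l, E) = l/(2*E) (C(l, E) = (l + 0)/(E + E) = l/((2*E)) = l*(1/(2*E)) = l/(2*E))
L(F) = -40243/64 (L(F) = -629 + (½)*(-13)/(-32) = -629 + (½)*(-13)*(-1/32) = -629 + 13/64 = -40243/64)
1/(-1817401 + L(-412)) = 1/(-1817401 - 40243/64) = 1/(-116353907/64) = -64/116353907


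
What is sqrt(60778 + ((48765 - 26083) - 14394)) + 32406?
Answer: 32406 + 3*sqrt(7674) ≈ 32669.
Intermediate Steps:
sqrt(60778 + ((48765 - 26083) - 14394)) + 32406 = sqrt(60778 + (22682 - 14394)) + 32406 = sqrt(60778 + 8288) + 32406 = sqrt(69066) + 32406 = 3*sqrt(7674) + 32406 = 32406 + 3*sqrt(7674)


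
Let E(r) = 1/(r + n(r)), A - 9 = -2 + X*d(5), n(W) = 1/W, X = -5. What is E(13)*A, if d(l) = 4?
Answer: -169/170 ≈ -0.99412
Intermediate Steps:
n(W) = 1/W
A = -13 (A = 9 + (-2 - 5*4) = 9 + (-2 - 20) = 9 - 22 = -13)
E(r) = 1/(r + 1/r)
E(13)*A = (13/(1 + 13²))*(-13) = (13/(1 + 169))*(-13) = (13/170)*(-13) = -169/170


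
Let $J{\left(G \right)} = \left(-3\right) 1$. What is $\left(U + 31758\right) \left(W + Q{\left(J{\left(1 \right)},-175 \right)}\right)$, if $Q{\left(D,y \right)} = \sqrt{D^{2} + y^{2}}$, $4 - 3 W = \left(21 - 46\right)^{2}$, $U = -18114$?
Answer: $-2824308 + 231948 \sqrt{106} \approx -4.3626 \cdot 10^{5}$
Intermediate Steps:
$J{\left(G \right)} = -3$
$W = -207$ ($W = \frac{4}{3} - \frac{\left(21 - 46\right)^{2}}{3} = \frac{4}{3} - \frac{\left(-25\right)^{2}}{3} = \frac{4}{3} - \frac{625}{3} = -207$)
$\left(U + 31758\right) \left(W + Q{\left(J{\left(1 \right)},-175 \right)}\right) = \left(-18114 + 31758\right) \left(-207 + \sqrt{\left(-3\right)^{2} + \left(-175\right)^{2}}\right) = 13644 \left(-207 + \sqrt{9 + 30625}\right) = 13644 \left(-207 + \sqrt{30634}\right) = 13644 \left(-207 + 17 \sqrt{106}\right) = -2824308 + 231948 \sqrt{106}$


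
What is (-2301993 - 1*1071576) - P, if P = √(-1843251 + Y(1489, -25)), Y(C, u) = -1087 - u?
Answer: -3373569 - 29*I*√2193 ≈ -3.3736e+6 - 1358.1*I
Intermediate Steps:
P = 29*I*√2193 (P = √(-1843251 + (-1087 - 1*(-25))) = √(-1843251 + (-1087 + 25)) = √(-1843251 - 1062) = √(-1844313) = 29*I*√2193 ≈ 1358.1*I)
(-2301993 - 1*1071576) - P = (-2301993 - 1*1071576) - 29*I*√2193 = (-2301993 - 1071576) - 29*I*√2193 = -3373569 - 29*I*√2193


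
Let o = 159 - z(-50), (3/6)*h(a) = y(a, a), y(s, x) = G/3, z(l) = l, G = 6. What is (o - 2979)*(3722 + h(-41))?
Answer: -10321020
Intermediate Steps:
y(s, x) = 2 (y(s, x) = 6/3 = 6*(⅓) = 2)
h(a) = 4 (h(a) = 2*2 = 4)
o = 209 (o = 159 - 1*(-50) = 159 + 50 = 209)
(o - 2979)*(3722 + h(-41)) = (209 - 2979)*(3722 + 4) = -2770*3726 = -10321020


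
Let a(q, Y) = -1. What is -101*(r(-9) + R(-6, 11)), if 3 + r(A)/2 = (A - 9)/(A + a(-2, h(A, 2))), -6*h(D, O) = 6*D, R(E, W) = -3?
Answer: 2727/5 ≈ 545.40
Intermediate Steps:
h(D, O) = -D
r(A) = -6 + 2*(-9 + A)/(-1 + A) (r(A) = -6 + 2*((A - 9)/(A - 1)) = -6 + 2*((-9 + A)/(-1 + A)) = -6 + 2*(-9 + A)/(-1 + A))
-101*(r(-9) + R(-6, 11)) = -101*(4*(-3 - 1*(-9))/(-1 - 9) - 3) = -101*(4*(-3 + 9)/(-10) - 3) = -101*(4*(-⅒)*6 - 3) = -101*(-12/5 - 3) = -101*(-27/5) = 2727/5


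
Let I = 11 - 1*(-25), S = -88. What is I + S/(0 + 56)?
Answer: 241/7 ≈ 34.429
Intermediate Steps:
I = 36 (I = 11 + 25 = 36)
I + S/(0 + 56) = 36 - 88/(0 + 56) = 36 - 88/56 = 36 + (1/56)*(-88) = 36 - 11/7 = 241/7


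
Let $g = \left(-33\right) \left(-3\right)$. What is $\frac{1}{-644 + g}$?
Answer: $- \frac{1}{545} \approx -0.0018349$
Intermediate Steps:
$g = 99$
$\frac{1}{-644 + g} = \frac{1}{-644 + 99} = \frac{1}{-545} = - \frac{1}{545}$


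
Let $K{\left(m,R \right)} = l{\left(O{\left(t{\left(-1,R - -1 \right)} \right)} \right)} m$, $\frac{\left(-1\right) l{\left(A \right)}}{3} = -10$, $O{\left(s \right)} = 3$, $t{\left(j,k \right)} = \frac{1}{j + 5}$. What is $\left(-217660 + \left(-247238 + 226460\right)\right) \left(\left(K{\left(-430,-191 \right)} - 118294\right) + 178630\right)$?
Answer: $-11310544968$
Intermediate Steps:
$t{\left(j,k \right)} = \frac{1}{5 + j}$
$l{\left(A \right)} = 30$ ($l{\left(A \right)} = \left(-3\right) \left(-10\right) = 30$)
$K{\left(m,R \right)} = 30 m$
$\left(-217660 + \left(-247238 + 226460\right)\right) \left(\left(K{\left(-430,-191 \right)} - 118294\right) + 178630\right) = \left(-217660 + \left(-247238 + 226460\right)\right) \left(\left(30 \left(-430\right) - 118294\right) + 178630\right) = \left(-217660 - 20778\right) \left(\left(-12900 - 118294\right) + 178630\right) = - 238438 \left(-131194 + 178630\right) = \left(-238438\right) 47436 = -11310544968$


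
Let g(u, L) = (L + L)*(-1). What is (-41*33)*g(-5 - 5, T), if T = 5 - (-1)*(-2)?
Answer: 8118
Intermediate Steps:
T = 3 (T = 5 - 1*2 = 5 - 2 = 3)
g(u, L) = -2*L (g(u, L) = (2*L)*(-1) = -2*L)
(-41*33)*g(-5 - 5, T) = (-41*33)*(-2*3) = -1353*(-6) = 8118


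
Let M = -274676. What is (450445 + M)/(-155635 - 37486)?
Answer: -175769/193121 ≈ -0.91015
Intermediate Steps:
(450445 + M)/(-155635 - 37486) = (450445 - 274676)/(-155635 - 37486) = 175769/(-193121) = 175769*(-1/193121) = -175769/193121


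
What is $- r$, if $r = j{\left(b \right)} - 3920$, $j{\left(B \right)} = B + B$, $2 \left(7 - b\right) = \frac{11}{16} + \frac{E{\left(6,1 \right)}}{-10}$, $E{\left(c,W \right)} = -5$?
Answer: $\frac{62515}{16} \approx 3907.2$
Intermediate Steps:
$b = \frac{205}{32}$ ($b = 7 - \frac{\frac{11}{16} - \frac{5}{-10}}{2} = 7 - \frac{11 \cdot \frac{1}{16} - - \frac{1}{2}}{2} = 7 - \frac{\frac{11}{16} + \frac{1}{2}}{2} = 7 - \frac{19}{32} = \frac{205}{32} \approx 6.4063$)
$j{\left(B \right)} = 2 B$
$r = - \frac{62515}{16}$ ($r = 2 \cdot \frac{205}{32} - 3920 = \frac{205}{16} - 3920 = - \frac{62515}{16} \approx -3907.2$)
$- r = \left(-1\right) \left(- \frac{62515}{16}\right) = \frac{62515}{16}$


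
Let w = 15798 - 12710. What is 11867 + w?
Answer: 14955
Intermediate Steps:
w = 3088
11867 + w = 11867 + 3088 = 14955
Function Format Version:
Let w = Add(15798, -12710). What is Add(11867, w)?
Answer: 14955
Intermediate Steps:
w = 3088
Add(11867, w) = Add(11867, 3088) = 14955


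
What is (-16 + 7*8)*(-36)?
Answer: -1440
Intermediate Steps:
(-16 + 7*8)*(-36) = (-16 + 56)*(-36) = 40*(-36) = -1440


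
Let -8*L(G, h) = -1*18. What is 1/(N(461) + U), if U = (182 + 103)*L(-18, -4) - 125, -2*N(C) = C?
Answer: 4/1143 ≈ 0.0034996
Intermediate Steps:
N(C) = -C/2
L(G, h) = 9/4 (L(G, h) = -(-1)*18/8 = -⅛*(-18) = 9/4)
U = 2065/4 (U = (182 + 103)*(9/4) - 125 = 285*(9/4) - 125 = 2565/4 - 125 = 2065/4 ≈ 516.25)
1/(N(461) + U) = 1/(-½*461 + 2065/4) = 1/(-461/2 + 2065/4) = 1/(1143/4) = 4/1143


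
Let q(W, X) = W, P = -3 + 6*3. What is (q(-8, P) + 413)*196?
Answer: 79380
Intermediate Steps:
P = 15 (P = -3 + 18 = 15)
(q(-8, P) + 413)*196 = (-8 + 413)*196 = 405*196 = 79380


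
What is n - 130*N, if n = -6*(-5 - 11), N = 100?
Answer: -12904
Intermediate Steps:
n = 96 (n = -6*(-16) = 96)
n - 130*N = 96 - 130*100 = 96 - 1*13000 = 96 - 13000 = -12904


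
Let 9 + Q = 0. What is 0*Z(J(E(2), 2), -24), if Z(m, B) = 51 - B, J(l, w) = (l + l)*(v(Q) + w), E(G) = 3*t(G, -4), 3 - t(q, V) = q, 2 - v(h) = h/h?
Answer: 0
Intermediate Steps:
Q = -9 (Q = -9 + 0 = -9)
v(h) = 1 (v(h) = 2 - h/h = 2 - 1*1 = 2 - 1 = 1)
t(q, V) = 3 - q
E(G) = 9 - 3*G (E(G) = 3*(3 - G) = 9 - 3*G)
J(l, w) = 2*l*(1 + w) (J(l, w) = (l + l)*(1 + w) = (2*l)*(1 + w) = 2*l*(1 + w))
0*Z(J(E(2), 2), -24) = 0*(51 - 1*(-24)) = 0*(51 + 24) = 0*75 = 0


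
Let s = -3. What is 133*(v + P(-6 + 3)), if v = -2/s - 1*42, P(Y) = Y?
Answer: -17689/3 ≈ -5896.3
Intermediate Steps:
v = -124/3 (v = -2/(-3) - 1*42 = -2*(-⅓) - 42 = ⅔ - 42 = -124/3 ≈ -41.333)
133*(v + P(-6 + 3)) = 133*(-124/3 + (-6 + 3)) = 133*(-124/3 - 3) = 133*(-133/3) = -17689/3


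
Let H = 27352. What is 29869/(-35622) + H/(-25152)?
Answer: -35949959/18665928 ≈ -1.9260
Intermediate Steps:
29869/(-35622) + H/(-25152) = 29869/(-35622) + 27352/(-25152) = 29869*(-1/35622) + 27352*(-1/25152) = -29869/35622 - 3419/3144 = -35949959/18665928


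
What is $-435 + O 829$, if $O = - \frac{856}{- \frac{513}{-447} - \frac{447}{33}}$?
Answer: $\frac{144279317}{2540} \approx 56803.0$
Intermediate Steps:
$O = \frac{175373}{2540}$ ($O = - \frac{856}{\left(-513\right) \left(- \frac{1}{447}\right) - \frac{149}{11}} = - \frac{856}{\frac{171}{149} - \frac{149}{11}} = - \frac{856}{- \frac{20320}{1639}} = \left(-856\right) \left(- \frac{1639}{20320}\right) = \frac{175373}{2540} \approx 69.044$)
$-435 + O 829 = -435 + \frac{175373}{2540} \cdot 829 = -435 + \frac{145384217}{2540} = \frac{144279317}{2540}$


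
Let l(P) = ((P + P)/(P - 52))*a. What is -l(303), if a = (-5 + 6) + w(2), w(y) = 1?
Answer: -1212/251 ≈ -4.8287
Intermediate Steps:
a = 2 (a = (-5 + 6) + 1 = 1 + 1 = 2)
l(P) = 4*P/(-52 + P) (l(P) = ((P + P)/(P - 52))*2 = ((2*P)/(-52 + P))*2 = (2*P/(-52 + P))*2 = 4*P/(-52 + P))
-l(303) = -4*303/(-52 + 303) = -4*303/251 = -1*1212/251 = -1212/251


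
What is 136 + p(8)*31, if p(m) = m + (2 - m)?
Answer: 198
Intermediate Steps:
p(m) = 2
136 + p(8)*31 = 136 + 2*31 = 136 + 62 = 198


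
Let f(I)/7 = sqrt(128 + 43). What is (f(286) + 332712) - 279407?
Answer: 53305 + 21*sqrt(19) ≈ 53397.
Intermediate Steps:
f(I) = 21*sqrt(19) (f(I) = 7*sqrt(128 + 43) = 7*sqrt(171) = 7*(3*sqrt(19)) = 21*sqrt(19))
(f(286) + 332712) - 279407 = (21*sqrt(19) + 332712) - 279407 = (332712 + 21*sqrt(19)) - 279407 = 53305 + 21*sqrt(19)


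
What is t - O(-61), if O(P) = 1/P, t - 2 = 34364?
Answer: 2096327/61 ≈ 34366.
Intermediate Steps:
t = 34366 (t = 2 + 34364 = 34366)
t - O(-61) = 34366 - 1/(-61) = 34366 - 1*(-1/61) = 34366 + 1/61 = 2096327/61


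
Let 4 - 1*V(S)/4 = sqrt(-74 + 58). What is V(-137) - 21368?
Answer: -21352 - 16*I ≈ -21352.0 - 16.0*I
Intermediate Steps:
V(S) = 16 - 16*I (V(S) = 16 - 4*sqrt(-74 + 58) = 16 - 16*I)
V(-137) - 21368 = (16 - 16*I) - 21368 = -21352 - 16*I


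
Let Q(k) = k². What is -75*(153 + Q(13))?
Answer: -24150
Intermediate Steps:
-75*(153 + Q(13)) = -75*(153 + 13²) = -75*(153 + 169) = -75*322 = -24150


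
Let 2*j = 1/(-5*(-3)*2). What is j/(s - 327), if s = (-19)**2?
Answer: 1/2040 ≈ 0.00049020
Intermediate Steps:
s = 361
j = 1/60 (j = 1/(2*((-5*(-3)*2))) = 1/(2*((15*2))) = (1/2)/30 = (1/2)*(1/30) = 1/60 ≈ 0.016667)
j/(s - 327) = 1/(60*(361 - 327)) = (1/60)/34 = (1/60)*(1/34) = 1/2040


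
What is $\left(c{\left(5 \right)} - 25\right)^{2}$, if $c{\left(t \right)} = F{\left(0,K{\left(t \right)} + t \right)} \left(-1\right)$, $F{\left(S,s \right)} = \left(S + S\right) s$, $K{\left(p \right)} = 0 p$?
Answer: $625$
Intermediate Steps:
$K{\left(p \right)} = 0$
$F{\left(S,s \right)} = 2 S s$
$c{\left(t \right)} = 0$ ($c{\left(t \right)} = 2 \cdot 0 \left(0 + t\right) \left(-1\right) = 2 \cdot 0 t \left(-1\right) = 0 \left(-1\right) = 0$)
$\left(c{\left(5 \right)} - 25\right)^{2} = \left(0 - 25\right)^{2} = \left(-25\right)^{2} = 625$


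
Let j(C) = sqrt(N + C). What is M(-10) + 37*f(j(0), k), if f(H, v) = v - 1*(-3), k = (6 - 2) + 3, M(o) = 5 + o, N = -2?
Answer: 365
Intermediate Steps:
j(C) = sqrt(-2 + C)
k = 7 (k = 4 + 3 = 7)
f(H, v) = 3 + v (f(H, v) = v + 3 = 3 + v)
M(-10) + 37*f(j(0), k) = (5 - 10) + 37*(3 + 7) = -5 + 37*10 = -5 + 370 = 365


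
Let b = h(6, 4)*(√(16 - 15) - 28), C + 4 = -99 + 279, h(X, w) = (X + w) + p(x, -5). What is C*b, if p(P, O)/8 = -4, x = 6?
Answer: 104544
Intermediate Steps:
p(P, O) = -32 (p(P, O) = 8*(-4) = -32)
h(X, w) = -32 + X + w (h(X, w) = (X + w) - 32 = -32 + X + w)
C = 176 (C = -4 + (-99 + 279) = -4 + 180 = 176)
b = 594 (b = (-32 + 6 + 4)*(√(16 - 15) - 28) = -22*(√1 - 28) = -22*(1 - 28) = -22*(-27) = 594)
C*b = 176*594 = 104544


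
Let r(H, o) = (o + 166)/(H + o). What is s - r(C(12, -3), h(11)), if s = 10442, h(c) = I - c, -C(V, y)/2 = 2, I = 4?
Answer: 115021/11 ≈ 10456.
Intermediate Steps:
C(V, y) = -4 (C(V, y) = -2*2 = -4)
h(c) = 4 - c
r(H, o) = (166 + o)/(H + o)
s - r(C(12, -3), h(11)) = 10442 - (166 + (4 - 1*11))/(-4 + (4 - 1*11)) = 10442 - (166 + (4 - 11))/(-4 + (4 - 11)) = 10442 - (166 - 7)/(-4 - 7) = 10442 - 159/(-11) = 10442 - (-1)*159/11 = 10442 - 1*(-159/11) = 10442 + 159/11 = 115021/11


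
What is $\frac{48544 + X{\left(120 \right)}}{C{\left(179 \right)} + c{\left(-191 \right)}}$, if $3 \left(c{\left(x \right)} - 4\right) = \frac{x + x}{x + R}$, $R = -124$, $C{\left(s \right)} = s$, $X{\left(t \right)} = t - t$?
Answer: $\frac{45874080}{173317} \approx 264.68$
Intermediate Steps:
$X{\left(t \right)} = 0$
$c{\left(x \right)} = 4 + \frac{2 x}{3 \left(-124 + x\right)}$ ($c{\left(x \right)} = 4 + \frac{\left(x + x\right) \frac{1}{x - 124}}{3} = 4 + \frac{2 x \frac{1}{-124 + x}}{3} = 4 + \frac{2 x}{3 \left(-124 + x\right)}$)
$\frac{48544 + X{\left(120 \right)}}{C{\left(179 \right)} + c{\left(-191 \right)}} = \frac{48544 + 0}{179 + \frac{2 \left(-744 + 7 \left(-191\right)\right)}{3 \left(-124 - 191\right)}} = \frac{48544}{179 + \frac{2 \left(-744 - 1337\right)}{3 \left(-315\right)}} = \frac{48544}{179 + \frac{2}{3} \left(- \frac{1}{315}\right) \left(-2081\right)} = \frac{48544}{179 + \frac{4162}{945}} = \frac{48544}{\frac{173317}{945}} = 48544 \cdot \frac{945}{173317} = \frac{45874080}{173317}$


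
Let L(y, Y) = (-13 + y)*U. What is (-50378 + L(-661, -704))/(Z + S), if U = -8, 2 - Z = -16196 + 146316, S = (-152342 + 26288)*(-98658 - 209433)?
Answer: -22493/19417986398 ≈ -1.1584e-6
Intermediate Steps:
S = 38836102914 (S = -126054*(-308091) = 38836102914)
Z = -130118 (Z = 2 - (-16196 + 146316) = 2 - 1*130120 = 2 - 130120 = -130118)
L(y, Y) = 104 - 8*y (L(y, Y) = (-13 + y)*(-8) = 104 - 8*y)
(-50378 + L(-661, -704))/(Z + S) = (-50378 + (104 - 8*(-661)))/(-130118 + 38836102914) = (-50378 + (104 + 5288))/38835972796 = (-50378 + 5392)*(1/38835972796) = -44986*1/38835972796 = -22493/19417986398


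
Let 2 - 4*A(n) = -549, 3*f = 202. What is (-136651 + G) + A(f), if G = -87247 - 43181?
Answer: -1067765/4 ≈ -2.6694e+5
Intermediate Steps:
f = 202/3 (f = (⅓)*202 = 202/3 ≈ 67.333)
G = -130428
A(n) = 551/4 (A(n) = ½ - ¼*(-549) = ½ + 549/4 = 551/4)
(-136651 + G) + A(f) = (-136651 - 130428) + 551/4 = -267079 + 551/4 = -1067765/4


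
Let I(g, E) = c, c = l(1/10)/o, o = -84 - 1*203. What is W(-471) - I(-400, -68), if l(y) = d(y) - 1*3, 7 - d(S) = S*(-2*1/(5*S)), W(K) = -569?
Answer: -816493/1435 ≈ -568.98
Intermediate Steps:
d(S) = 37/5 (d(S) = 7 - S*(-2*1/(5*S)) = 7 - S*(-2/(5*S)) = 7 - 1*(-⅖) = 7 + ⅖ = 37/5)
o = -287 (o = -84 - 203 = -287)
l(y) = 22/5 (l(y) = 37/5 - 1*3 = 37/5 - 3 = 22/5)
c = -22/1435 (c = (22/5)/(-287) = (22/5)*(-1/287) = -22/1435 ≈ -0.015331)
I(g, E) = -22/1435
W(-471) - I(-400, -68) = -569 - 1*(-22/1435) = -569 + 22/1435 = -816493/1435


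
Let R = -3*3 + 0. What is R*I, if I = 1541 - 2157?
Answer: 5544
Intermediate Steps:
I = -616
R = -9 (R = -9 + 0 = -9)
R*I = -9*(-616) = 5544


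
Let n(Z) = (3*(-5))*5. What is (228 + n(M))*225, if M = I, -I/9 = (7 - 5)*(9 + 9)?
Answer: 34425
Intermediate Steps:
I = -324 (I = -9*(7 - 5)*(9 + 9) = -18*18 = -9*36 = -324)
M = -324
n(Z) = -75 (n(Z) = -15*5 = -75)
(228 + n(M))*225 = (228 - 75)*225 = 153*225 = 34425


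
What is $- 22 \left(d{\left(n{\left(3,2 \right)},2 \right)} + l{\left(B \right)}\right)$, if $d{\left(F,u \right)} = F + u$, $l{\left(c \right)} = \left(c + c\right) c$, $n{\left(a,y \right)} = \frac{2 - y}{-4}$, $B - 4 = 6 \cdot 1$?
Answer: $-4444$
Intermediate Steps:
$B = 10$ ($B = 4 + 6 \cdot 1 = 4 + 6 = 10$)
$n{\left(a,y \right)} = - \frac{1}{2} + \frac{y}{4}$ ($n{\left(a,y \right)} = \left(2 - y\right) \left(- \frac{1}{4}\right) = - \frac{1}{2} + \frac{y}{4}$)
$l{\left(c \right)} = 2 c^{2}$ ($l{\left(c \right)} = 2 c c = 2 c^{2}$)
$- 22 \left(d{\left(n{\left(3,2 \right)},2 \right)} + l{\left(B \right)}\right) = - 22 \left(\left(\left(- \frac{1}{2} + \frac{1}{4} \cdot 2\right) + 2\right) + 2 \cdot 10^{2}\right) = - 22 \left(\left(\left(- \frac{1}{2} + \frac{1}{2}\right) + 2\right) + 2 \cdot 100\right) = - 22 \left(\left(0 + 2\right) + 200\right) = - 22 \left(2 + 200\right) = \left(-22\right) 202 = -4444$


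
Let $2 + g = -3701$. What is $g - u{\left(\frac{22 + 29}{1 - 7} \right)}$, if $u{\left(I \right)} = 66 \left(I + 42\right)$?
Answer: $-5914$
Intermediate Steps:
$g = -3703$ ($g = -2 - 3701 = -3703$)
$u{\left(I \right)} = 2772 + 66 I$ ($u{\left(I \right)} = 66 \left(42 + I\right) = 2772 + 66 I$)
$g - u{\left(\frac{22 + 29}{1 - 7} \right)} = -3703 - \left(2772 + 66 \frac{22 + 29}{1 - 7}\right) = -3703 - \left(2772 + 66 \frac{51}{-6}\right) = -3703 - \left(2772 + 66 \cdot 51 \left(- \frac{1}{6}\right)\right) = -3703 - \left(2772 + 66 \left(- \frac{17}{2}\right)\right) = -3703 - \left(2772 - 561\right) = -3703 - 2211 = -5914$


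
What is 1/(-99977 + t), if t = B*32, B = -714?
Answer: -1/122825 ≈ -8.1417e-6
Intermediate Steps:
t = -22848 (t = -714*32 = -22848)
1/(-99977 + t) = 1/(-99977 - 22848) = 1/(-122825) = -1/122825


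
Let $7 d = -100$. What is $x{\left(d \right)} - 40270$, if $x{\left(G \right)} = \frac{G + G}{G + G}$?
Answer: $-40269$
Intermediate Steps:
$d = - \frac{100}{7}$ ($d = \frac{1}{7} \left(-100\right) = - \frac{100}{7} \approx -14.286$)
$x{\left(G \right)} = 1$ ($x{\left(G \right)} = \frac{2 G}{2 G} = 2 G \frac{1}{2 G} = 1$)
$x{\left(d \right)} - 40270 = 1 - 40270 = -40269$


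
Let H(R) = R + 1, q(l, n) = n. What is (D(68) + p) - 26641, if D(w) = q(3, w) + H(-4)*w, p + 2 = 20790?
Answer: -5989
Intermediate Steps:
p = 20788 (p = -2 + 20790 = 20788)
H(R) = 1 + R
D(w) = -2*w (D(w) = w + (1 - 4)*w = w - 3*w = -2*w)
(D(68) + p) - 26641 = (-2*68 + 20788) - 26641 = (-136 + 20788) - 26641 = 20652 - 26641 = -5989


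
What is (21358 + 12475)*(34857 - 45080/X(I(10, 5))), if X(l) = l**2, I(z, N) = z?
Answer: 5820324823/5 ≈ 1.1641e+9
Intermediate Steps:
(21358 + 12475)*(34857 - 45080/X(I(10, 5))) = (21358 + 12475)*(34857 - 45080/(10**2)) = 33833*(34857 - 45080/100) = 33833*(34857 - 45080*1/100) = 33833*(34857 - 2254/5) = 33833*(172031/5) = 5820324823/5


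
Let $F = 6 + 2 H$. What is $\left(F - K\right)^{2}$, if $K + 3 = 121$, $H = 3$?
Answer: $11236$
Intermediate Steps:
$K = 118$ ($K = -3 + 121 = 118$)
$F = 12$ ($F = 6 + 2 \cdot 3 = 6 + 6 = 12$)
$\left(F - K\right)^{2} = \left(12 - 118\right)^{2} = \left(-106\right)^{2} = 11236$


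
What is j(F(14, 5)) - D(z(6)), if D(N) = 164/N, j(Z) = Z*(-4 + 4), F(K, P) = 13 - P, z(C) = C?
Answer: -82/3 ≈ -27.333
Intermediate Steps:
j(Z) = 0 (j(Z) = Z*0 = 0)
j(F(14, 5)) - D(z(6)) = 0 - 164/6 = 0 - 1*82/3 = 0 - 82/3 = -82/3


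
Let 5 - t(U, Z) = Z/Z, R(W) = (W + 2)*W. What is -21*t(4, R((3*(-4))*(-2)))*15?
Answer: -1260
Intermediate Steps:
R(W) = W*(2 + W) (R(W) = (2 + W)*W = W*(2 + W))
t(U, Z) = 4 (t(U, Z) = 5 - Z/Z = 5 - 1*1 = 5 - 1 = 4)
-21*t(4, R((3*(-4))*(-2)))*15 = -21*4*15 = -84*15 = -1260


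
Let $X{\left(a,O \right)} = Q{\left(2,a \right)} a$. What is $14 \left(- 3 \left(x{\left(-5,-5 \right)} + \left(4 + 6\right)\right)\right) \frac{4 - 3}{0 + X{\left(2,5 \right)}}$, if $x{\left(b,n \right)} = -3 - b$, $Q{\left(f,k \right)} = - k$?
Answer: $126$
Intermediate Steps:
$X{\left(a,O \right)} = - a^{2}$ ($X{\left(a,O \right)} = - a a = - a^{2}$)
$14 \left(- 3 \left(x{\left(-5,-5 \right)} + \left(4 + 6\right)\right)\right) \frac{4 - 3}{0 + X{\left(2,5 \right)}} = 14 \left(- 3 \left(\left(-3 - -5\right) + \left(4 + 6\right)\right)\right) \frac{4 - 3}{0 - 2^{2}} = 14 \left(- 3 \left(\left(-3 + 5\right) + 10\right)\right) 1 \frac{1}{0 - 4} = 14 \left(- 3 \left(2 + 10\right)\right) 1 \frac{1}{0 - 4} = 14 \left(\left(-3\right) 12\right) 1 \frac{1}{-4} = 14 \left(-36\right) 1 \left(- \frac{1}{4}\right) = \left(-504\right) \left(- \frac{1}{4}\right) = 126$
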